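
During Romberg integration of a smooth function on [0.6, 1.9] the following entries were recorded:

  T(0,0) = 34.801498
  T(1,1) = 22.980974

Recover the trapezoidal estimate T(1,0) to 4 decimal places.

25.9361

From T(1,1) = (4·T(1,0) − T(0,0))/3, solve for T(1,0):
4·T(1,0) = 3·22.980974 + 34.801498 = 103.744420
T(1,0) = 25.936105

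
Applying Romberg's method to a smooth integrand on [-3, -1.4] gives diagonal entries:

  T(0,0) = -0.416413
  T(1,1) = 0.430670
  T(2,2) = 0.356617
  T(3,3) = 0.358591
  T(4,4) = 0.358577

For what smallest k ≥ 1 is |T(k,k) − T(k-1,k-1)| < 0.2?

|T(1,1) − T(0,0)| = 0.847083 ≥ 0.2
|T(2,2) − T(1,1)| = 0.074053 < 0.2

k = 2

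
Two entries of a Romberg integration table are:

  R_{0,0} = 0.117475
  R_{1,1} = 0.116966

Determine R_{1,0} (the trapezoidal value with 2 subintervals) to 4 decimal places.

From R_{1,1} = (4·R_{1,0} − R_{0,0})/3, solve for R_{1,0}:
4·R_{1,0} = 3·0.116966 + 0.117475 = 0.468373
R_{1,0} = 0.117093

0.1171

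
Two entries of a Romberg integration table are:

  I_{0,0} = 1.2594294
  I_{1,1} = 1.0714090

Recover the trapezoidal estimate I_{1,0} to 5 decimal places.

From I_{1,1} = (4·I_{1,0} − I_{0,0})/3, solve for I_{1,0}:
4·I_{1,0} = 3·1.0714090 + 1.2594294 = 4.4736564
I_{1,0} = 1.1184141

1.11841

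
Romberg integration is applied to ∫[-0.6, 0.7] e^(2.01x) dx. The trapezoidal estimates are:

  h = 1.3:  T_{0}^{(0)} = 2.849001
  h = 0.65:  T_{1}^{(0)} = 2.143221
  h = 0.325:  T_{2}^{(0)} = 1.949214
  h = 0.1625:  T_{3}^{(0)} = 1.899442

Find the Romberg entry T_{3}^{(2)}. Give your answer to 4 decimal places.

1.8827

T_{2}^{(1)} = 1.949214 + (1.949214 − 2.143221)/3 = 1.884545
T_{3}^{(1)} = (4·1.899442 − 1.949214) / 3 = 1.882851
T_{3}^{(2)} = (16·1.882851 − 1.884545) / 15 = 1.882738
(Column j=1 coincides with Simpson's rule on the same nodes.)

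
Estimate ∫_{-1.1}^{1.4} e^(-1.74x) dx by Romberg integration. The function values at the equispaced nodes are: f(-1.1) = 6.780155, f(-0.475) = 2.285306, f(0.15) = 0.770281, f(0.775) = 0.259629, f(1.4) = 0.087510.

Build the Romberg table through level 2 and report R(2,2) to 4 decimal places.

3.8543

R(0,0) (trapezoid, 1 panel, h=2.5000): 8.584581
R(1,0) (trapezoid, 2 panels, h=1.2500): 5.255142
R(2,0) (trapezoid, 4 panels, h=0.6250): 4.218155
R(1,1) = 5.255142 + (5.255142 − 8.584581)/3 = 4.145329
R(2,1) = 4.218155 + (4.218155 − 5.255142)/3 = 3.872493
R(2,2) = 3.872493 + (3.872493 − 4.145329)/15 = 3.854304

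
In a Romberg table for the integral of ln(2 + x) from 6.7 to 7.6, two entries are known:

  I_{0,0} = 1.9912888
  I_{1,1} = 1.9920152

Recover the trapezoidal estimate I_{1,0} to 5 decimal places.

From I_{1,1} = (4·I_{1,0} − I_{0,0})/3, solve for I_{1,0}:
4·I_{1,0} = 3·1.9920152 + 1.9912888 = 7.9673344
I_{1,0} = 1.9918336

1.99183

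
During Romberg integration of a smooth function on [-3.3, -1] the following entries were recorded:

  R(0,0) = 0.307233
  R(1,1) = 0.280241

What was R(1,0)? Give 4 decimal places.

From R(1,1) = (4·R(1,0) − R(0,0))/3, solve for R(1,0):
4·R(1,0) = 3·0.280241 + 0.307233 = 1.147956
R(1,0) = 0.286989

0.2870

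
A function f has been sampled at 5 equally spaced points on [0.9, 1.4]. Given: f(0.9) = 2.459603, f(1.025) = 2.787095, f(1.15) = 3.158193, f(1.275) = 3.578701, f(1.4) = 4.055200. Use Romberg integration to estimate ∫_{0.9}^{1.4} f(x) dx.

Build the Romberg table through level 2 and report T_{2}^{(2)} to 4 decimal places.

T_{0}^{(0)} (trapezoid, 1 panel, h=0.5000): 1.628701
T_{1}^{(0)} (trapezoid, 2 panels, h=0.2500): 1.603899
T_{2}^{(0)} (trapezoid, 4 panels, h=0.1250): 1.597674
T_{1}^{(1)} = 1.603899 + (1.603899 − 1.628701)/3 = 1.595632
T_{2}^{(1)} = 1.597674 + (1.597674 − 1.603899)/3 = 1.595599
T_{2}^{(2)} = 1.595599 + (1.595599 − 1.595632)/15 = 1.595597

1.5956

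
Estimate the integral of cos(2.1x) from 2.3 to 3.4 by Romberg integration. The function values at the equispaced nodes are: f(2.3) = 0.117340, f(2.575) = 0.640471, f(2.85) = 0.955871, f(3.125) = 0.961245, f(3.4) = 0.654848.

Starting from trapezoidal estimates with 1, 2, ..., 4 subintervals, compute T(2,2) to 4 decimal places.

T(0,0) (trapezoid, 1 panel, h=1.1000): 0.424703
T(1,0) (trapezoid, 2 panels, h=0.5500): 0.738081
T(2,0) (trapezoid, 4 panels, h=0.2750): 0.809512
T(1,1) = 0.738081 + (0.738081 − 0.424703)/3 = 0.842540
T(2,1) = 0.809512 + (0.809512 − 0.738081)/3 = 0.833322
T(2,2) = 0.833322 + (0.833322 − 0.842540)/15 = 0.832707

0.8327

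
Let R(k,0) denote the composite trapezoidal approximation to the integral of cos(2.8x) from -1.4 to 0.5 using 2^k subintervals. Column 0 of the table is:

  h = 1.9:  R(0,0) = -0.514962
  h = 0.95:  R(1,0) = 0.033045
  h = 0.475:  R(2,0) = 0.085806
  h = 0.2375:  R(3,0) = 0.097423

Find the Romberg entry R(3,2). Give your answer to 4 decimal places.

0.1012

R(2,1) = 0.085806 + (0.085806 − 0.033045)/3 = 0.103393
R(3,1) = 0.097423 + (0.097423 − 0.085806)/3 = 0.101295
R(3,2) = 0.101295 + (0.101295 − 0.103393)/15 = 0.101155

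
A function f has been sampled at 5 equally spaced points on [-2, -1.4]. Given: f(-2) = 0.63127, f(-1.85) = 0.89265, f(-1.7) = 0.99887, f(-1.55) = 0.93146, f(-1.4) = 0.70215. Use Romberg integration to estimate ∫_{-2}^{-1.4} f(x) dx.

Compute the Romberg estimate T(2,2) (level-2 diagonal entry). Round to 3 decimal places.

0.531

T(0,0) (trapezoid, 1 panel, h=0.6000): 0.40003
T(1,0) (trapezoid, 2 panels, h=0.3000): 0.49967
T(2,0) (trapezoid, 4 panels, h=0.1500): 0.52345
T(1,1) = 0.49967 + (0.49967 − 0.40003)/3 = 0.53288
T(2,1) = 0.52345 + (0.52345 − 0.49967)/3 = 0.53138
T(2,2) = 0.53138 + (0.53138 − 0.53288)/15 = 0.53128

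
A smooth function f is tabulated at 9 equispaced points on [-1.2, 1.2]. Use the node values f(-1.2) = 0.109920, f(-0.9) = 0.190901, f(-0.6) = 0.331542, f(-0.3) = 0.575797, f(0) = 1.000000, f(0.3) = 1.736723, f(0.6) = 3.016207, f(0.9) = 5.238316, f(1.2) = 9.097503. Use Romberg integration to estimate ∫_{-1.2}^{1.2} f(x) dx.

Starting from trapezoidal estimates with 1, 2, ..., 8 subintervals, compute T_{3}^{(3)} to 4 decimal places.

4.8846

T_{0}^{(0)} (trapezoid, 1 panel, h=2.4000): 11.048908
T_{1}^{(0)} (trapezoid, 2 panels, h=1.2000): 6.724454
T_{2}^{(0)} (trapezoid, 4 panels, h=0.6000): 5.370876
T_{3}^{(0)} (trapezoid, 8 panels, h=0.3000): 5.007959
T_{1}^{(1)} = 6.724454 + (6.724454 − 11.048908)/3 = 5.282969
T_{2}^{(1)} = 5.370876 + (5.370876 − 6.724454)/3 = 4.919683
T_{3}^{(1)} = 5.007959 + (5.007959 − 5.370876)/3 = 4.886987
T_{2}^{(2)} = 4.919683 + (4.919683 − 5.282969)/15 = 4.895464
T_{3}^{(2)} = 4.886987 + (4.886987 − 4.919683)/15 = 4.884807
T_{3}^{(3)} = 4.884807 + (4.884807 − 4.895464)/63 = 4.884638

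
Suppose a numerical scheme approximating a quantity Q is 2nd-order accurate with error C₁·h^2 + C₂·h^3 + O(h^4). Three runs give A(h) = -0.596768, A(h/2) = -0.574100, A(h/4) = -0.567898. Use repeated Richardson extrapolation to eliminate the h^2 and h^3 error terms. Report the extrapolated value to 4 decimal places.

-0.5657

First eliminate the h^2 term (factor 2^2 = 4):
  B₁ = (4·(-0.574100) − (-0.596768))/3 = -0.566544
  B₂ = (4·(-0.567898) − (-0.574100))/3 = -0.565831
Then eliminate the h^3 term (factor 2^3 = 8):
  (8·(-0.565831) − (-0.566544))/7 = -0.565729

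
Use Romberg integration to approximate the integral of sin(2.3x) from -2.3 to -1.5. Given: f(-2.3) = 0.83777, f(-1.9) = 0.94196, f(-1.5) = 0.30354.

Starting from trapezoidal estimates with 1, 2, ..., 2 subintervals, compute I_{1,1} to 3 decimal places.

I_{0,0} (trapezoid, 1 panel, h=0.8000): 0.45652
I_{1,0} (trapezoid, 2 panels, h=0.4000): 0.60505
I_{1,1} = 0.60505 + (0.60505 − 0.45652)/3 = 0.65456

0.655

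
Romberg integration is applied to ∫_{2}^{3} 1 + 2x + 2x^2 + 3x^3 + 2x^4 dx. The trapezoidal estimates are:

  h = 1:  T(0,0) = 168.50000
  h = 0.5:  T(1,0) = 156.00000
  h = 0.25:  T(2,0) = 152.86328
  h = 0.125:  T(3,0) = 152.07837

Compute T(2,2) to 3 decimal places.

T(1,1) = 156.00000 + (156.00000 − 168.50000)/3 = 151.83333
T(2,1) = (4·152.86328 − 156.00000) / 3 = 151.81771
T(2,2) = (16·151.81771 − 151.83333) / 15 = 151.81667

151.817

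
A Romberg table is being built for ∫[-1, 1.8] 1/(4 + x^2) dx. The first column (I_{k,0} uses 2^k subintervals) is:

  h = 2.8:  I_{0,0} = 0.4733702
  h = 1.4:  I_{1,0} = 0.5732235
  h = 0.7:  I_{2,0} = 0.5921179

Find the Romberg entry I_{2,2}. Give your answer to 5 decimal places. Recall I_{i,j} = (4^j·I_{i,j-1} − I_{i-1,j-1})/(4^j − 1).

Richardson extrapolation on the trapezoidal column (denominator 4−1=3):
I_{1,1} = (4·0.5732235 − 0.4733702) / 3 = 0.6065079
I_{2,1} = (4·0.5921179 − 0.5732235) / 3 = 0.5984160
I_{2,2} = 0.5984160 + (0.5984160 − 0.6065079)/15 = 0.5978765

0.59788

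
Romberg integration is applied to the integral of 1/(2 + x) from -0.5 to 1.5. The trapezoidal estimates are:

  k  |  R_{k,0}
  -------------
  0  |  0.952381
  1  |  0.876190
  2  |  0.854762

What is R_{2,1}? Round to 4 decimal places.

0.8476

R_{2,1} = 0.854762 + (0.854762 − 0.876190)/3 = 0.847619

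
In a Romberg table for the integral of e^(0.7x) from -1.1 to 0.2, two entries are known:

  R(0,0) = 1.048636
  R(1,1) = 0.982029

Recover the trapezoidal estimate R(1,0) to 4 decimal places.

From R(1,1) = (4·R(1,0) − R(0,0))/3, solve for R(1,0):
4·R(1,0) = 3·0.982029 + 1.048636 = 3.994723
R(1,0) = 0.998681

0.9987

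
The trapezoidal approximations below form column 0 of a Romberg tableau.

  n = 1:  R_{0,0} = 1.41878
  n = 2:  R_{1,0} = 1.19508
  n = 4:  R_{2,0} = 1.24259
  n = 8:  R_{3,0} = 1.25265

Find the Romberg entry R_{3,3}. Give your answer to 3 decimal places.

R_{1,1} = (4·1.19508 − 1.41878) / 3 = 1.12051
R_{2,1} = 1.24259 + (1.24259 − 1.19508)/3 = 1.25843
R_{3,1} = (4·1.25265 − 1.24259) / 3 = 1.25600
R_{2,2} = (16·1.25843 − 1.12051) / 15 = 1.26762
R_{3,2} = (16·1.25600 − 1.25843) / 15 = 1.25584
R_{3,3} = (64·1.25584 − 1.26762) / 63 = 1.25565

1.256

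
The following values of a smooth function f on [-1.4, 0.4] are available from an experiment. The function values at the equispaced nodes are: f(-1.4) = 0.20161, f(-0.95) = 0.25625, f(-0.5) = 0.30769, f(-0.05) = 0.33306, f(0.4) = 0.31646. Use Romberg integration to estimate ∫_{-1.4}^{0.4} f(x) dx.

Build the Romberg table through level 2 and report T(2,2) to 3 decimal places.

T(0,0) (trapezoid, 1 panel, h=1.8000): 0.46626
T(1,0) (trapezoid, 2 panels, h=0.9000): 0.51005
T(2,0) (trapezoid, 4 panels, h=0.4500): 0.52022
T(1,1) = 0.51005 + (0.51005 − 0.46626)/3 = 0.52465
T(2,1) = 0.52022 + (0.52022 − 0.51005)/3 = 0.52361
T(2,2) = 0.52361 + (0.52361 − 0.52465)/15 = 0.52354

0.524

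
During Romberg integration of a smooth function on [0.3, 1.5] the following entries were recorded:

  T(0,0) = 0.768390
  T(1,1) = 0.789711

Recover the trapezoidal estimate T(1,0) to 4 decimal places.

From T(1,1) = (4·T(1,0) − T(0,0))/3, solve for T(1,0):
4·T(1,0) = 3·0.789711 + 0.768390 = 3.137523
T(1,0) = 0.784381

0.7844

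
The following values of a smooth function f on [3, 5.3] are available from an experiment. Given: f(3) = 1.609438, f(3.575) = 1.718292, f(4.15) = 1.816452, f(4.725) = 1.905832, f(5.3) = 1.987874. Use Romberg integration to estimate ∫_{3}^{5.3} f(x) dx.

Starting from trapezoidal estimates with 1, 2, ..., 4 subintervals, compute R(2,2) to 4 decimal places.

4.1643

R(0,0) (trapezoid, 1 panel, h=2.3000): 4.136909
R(1,0) (trapezoid, 2 panels, h=1.1500): 4.157374
R(2,0) (trapezoid, 4 panels, h=0.5750): 4.162558
R(1,1) = 4.157374 + (4.157374 − 4.136909)/3 = 4.164196
R(2,1) = 4.162558 + (4.162558 − 4.157374)/3 = 4.164286
R(2,2) = 4.164286 + (4.164286 − 4.164196)/15 = 4.164292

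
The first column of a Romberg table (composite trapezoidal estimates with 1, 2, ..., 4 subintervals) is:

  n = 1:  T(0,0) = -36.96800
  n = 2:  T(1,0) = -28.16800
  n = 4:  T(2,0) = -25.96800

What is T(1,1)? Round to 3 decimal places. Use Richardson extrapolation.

-25.235

T(1,1) = -28.16800 + (-28.16800 − (-36.96800))/3 = -25.23467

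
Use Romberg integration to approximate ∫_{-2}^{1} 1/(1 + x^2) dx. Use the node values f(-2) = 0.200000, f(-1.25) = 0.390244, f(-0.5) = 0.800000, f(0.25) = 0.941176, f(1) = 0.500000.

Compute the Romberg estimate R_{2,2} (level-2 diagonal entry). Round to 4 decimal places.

R_{0,0} (trapezoid, 1 panel, h=3.0000): 1.050000
R_{1,0} (trapezoid, 2 panels, h=1.5000): 1.725000
R_{2,0} (trapezoid, 4 panels, h=0.7500): 1.861065
R_{1,1} = 1.725000 + (1.725000 − 1.050000)/3 = 1.950000
R_{2,1} = 1.861065 + (1.861065 − 1.725000)/3 = 1.906420
R_{2,2} = 1.906420 + (1.906420 − 1.950000)/15 = 1.903515

1.9035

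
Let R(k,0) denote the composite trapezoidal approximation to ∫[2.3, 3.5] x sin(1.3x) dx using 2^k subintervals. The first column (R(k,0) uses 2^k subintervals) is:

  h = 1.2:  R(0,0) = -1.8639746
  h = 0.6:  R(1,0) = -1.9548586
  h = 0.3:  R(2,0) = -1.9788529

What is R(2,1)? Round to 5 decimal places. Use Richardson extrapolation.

R(2,1) = (4·(-1.9788529) − (-1.9548586)) / 3 = -1.9868510

-1.98685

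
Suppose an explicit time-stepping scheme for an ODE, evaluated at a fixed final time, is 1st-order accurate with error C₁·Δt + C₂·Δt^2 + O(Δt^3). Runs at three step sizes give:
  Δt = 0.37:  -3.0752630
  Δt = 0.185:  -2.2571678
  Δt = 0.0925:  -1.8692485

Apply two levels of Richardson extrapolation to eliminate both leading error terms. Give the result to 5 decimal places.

First eliminate the Δt term (factor 2^1 = 2):
  B₁ = (2·(-2.2571678) − (-3.0752630))/1 = -1.4390726
  B₂ = (2·(-1.8692485) − (-2.2571678))/1 = -1.4813292
Then eliminate the Δt^2 term (factor 2^2 = 4):
  (4·(-1.4813292) − (-1.4390726))/3 = -1.4954147

-1.49541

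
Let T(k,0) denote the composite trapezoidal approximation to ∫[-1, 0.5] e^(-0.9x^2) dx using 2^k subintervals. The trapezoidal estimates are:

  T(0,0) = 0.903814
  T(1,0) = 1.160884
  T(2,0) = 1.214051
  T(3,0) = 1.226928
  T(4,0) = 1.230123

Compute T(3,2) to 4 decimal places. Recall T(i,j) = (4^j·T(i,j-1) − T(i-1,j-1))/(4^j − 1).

1.2312

T(2,1) = 1.214051 + (1.214051 − 1.160884)/3 = 1.231773
T(3,1) = 1.226928 + (1.226928 − 1.214051)/3 = 1.231220
T(3,2) = 1.231220 + (1.231220 − 1.231773)/15 = 1.231183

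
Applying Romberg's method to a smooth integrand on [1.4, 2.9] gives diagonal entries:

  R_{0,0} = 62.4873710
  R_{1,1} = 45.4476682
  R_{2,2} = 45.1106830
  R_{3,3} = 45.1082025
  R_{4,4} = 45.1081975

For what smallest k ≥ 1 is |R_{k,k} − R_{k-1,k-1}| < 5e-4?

k = 4

|R_{1,1} − R_{0,0}| = 17.0397028 ≥ 5e-4
|R_{2,2} − R_{1,1}| = 0.3369852 ≥ 5e-4
|R_{3,3} − R_{2,2}| = 0.0024805 ≥ 5e-4
|R_{4,4} − R_{3,3}| = 0.0000050 < 5e-4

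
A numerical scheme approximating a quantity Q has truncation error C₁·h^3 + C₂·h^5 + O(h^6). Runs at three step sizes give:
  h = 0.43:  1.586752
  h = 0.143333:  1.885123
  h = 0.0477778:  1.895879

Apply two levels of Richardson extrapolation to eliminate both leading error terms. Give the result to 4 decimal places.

First eliminate the h^3 term (factor 3^3 = 27):
  B₁ = (27·1.885123 − 1.586752)/26 = 1.896599
  B₂ = (27·1.895879 − 1.885123)/26 = 1.896293
Then eliminate the h^5 term (factor 3^5 = 243):
  (243·1.896293 − 1.896599)/242 = 1.896292

1.8963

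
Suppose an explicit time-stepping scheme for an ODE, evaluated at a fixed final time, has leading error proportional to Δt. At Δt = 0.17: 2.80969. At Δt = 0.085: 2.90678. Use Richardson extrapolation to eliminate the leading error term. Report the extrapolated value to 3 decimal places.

The leading error scales as Δt; refining by a factor of 2 reduces it by 2^1 = 2.
Extrapolated value = (2·A(Δt/2) − A(Δt)) / (2 − 1)
= (2·2.90678 − 2.80969) / 1
= 3.00387 / 1 = 3.00387

3.004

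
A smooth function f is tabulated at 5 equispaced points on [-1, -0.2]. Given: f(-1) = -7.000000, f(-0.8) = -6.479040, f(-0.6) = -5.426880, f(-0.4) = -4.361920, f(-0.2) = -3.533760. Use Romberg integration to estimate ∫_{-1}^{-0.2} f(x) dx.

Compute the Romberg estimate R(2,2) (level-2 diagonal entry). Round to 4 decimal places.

R(0,0) (trapezoid, 1 panel, h=0.8000): -4.213504
R(1,0) (trapezoid, 2 panels, h=0.4000): -4.277504
R(2,0) (trapezoid, 4 panels, h=0.2000): -4.306944
R(1,1) = -4.277504 + (-4.277504 − (-4.213504))/3 = -4.298837
R(2,1) = -4.306944 + (-4.306944 − (-4.277504))/3 = -4.316757
R(2,2) = -4.316757 + (-4.316757 − (-4.298837))/15 = -4.317952

-4.3180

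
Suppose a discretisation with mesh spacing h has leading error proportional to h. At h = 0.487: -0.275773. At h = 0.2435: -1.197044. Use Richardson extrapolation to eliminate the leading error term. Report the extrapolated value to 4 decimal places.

The leading error scales as h; refining by a factor of 2 reduces it by 2^1 = 2.
Extrapolated value = (2·A(h/2) − A(h)) / (2 − 1)
= (2·(-1.197044) − (-0.275773)) / 1
= -2.118315 / 1 = -2.118315

-2.1183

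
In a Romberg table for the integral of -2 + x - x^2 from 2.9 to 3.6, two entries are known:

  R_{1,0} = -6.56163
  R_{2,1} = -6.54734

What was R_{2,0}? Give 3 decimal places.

From R_{2,1} = (4·R_{2,0} − R_{1,0})/3, solve for R_{2,0}:
4·R_{2,0} = 3·(-6.54734) + (-6.56163) = -26.20365
R_{2,0} = -6.55091

-6.551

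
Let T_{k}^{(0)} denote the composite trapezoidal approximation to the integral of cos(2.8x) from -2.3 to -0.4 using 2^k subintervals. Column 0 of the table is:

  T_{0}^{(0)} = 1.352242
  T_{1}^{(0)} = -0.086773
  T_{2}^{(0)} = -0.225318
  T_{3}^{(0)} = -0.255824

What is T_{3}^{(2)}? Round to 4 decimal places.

T_{2}^{(1)} = (4·(-0.225318) − (-0.086773)) / 3 = -0.271500
T_{3}^{(1)} = -0.255824 + (-0.255824 − (-0.225318))/3 = -0.265993
T_{3}^{(2)} = (16·(-0.265993) − (-0.271500)) / 15 = -0.265626
(Column j=1 coincides with Simpson's rule on the same nodes.)

-0.2656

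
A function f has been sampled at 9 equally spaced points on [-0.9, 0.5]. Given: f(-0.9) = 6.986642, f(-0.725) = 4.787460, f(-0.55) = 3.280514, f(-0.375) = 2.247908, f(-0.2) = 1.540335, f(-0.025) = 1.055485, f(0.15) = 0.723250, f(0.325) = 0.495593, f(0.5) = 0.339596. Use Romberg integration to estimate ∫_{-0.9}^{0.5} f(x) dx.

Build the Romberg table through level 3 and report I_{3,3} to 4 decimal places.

I_{0,0} (trapezoid, 1 panel, h=1.4000): 5.128367
I_{1,0} (trapezoid, 2 panels, h=0.7000): 3.642418
I_{2,0} (trapezoid, 4 panels, h=0.3500): 3.222526
I_{3,0} (trapezoid, 8 panels, h=0.1750): 3.113891
I_{1,1} = 3.642418 + (3.642418 − 5.128367)/3 = 3.147102
I_{2,1} = 3.222526 + (3.222526 − 3.642418)/3 = 3.082562
I_{3,1} = 3.113891 + (3.113891 − 3.222526)/3 = 3.077679
I_{2,2} = 3.082562 + (3.082562 − 3.147102)/15 = 3.078259
I_{3,2} = 3.077679 + (3.077679 − 3.082562)/15 = 3.077353
I_{3,3} = 3.077353 + (3.077353 − 3.078259)/63 = 3.077339

3.0773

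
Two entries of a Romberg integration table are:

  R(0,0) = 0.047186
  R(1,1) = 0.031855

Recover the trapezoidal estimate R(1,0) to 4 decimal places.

From R(1,1) = (4·R(1,0) − R(0,0))/3, solve for R(1,0):
4·R(1,0) = 3·0.031855 + 0.047186 = 0.142751
R(1,0) = 0.035688

0.0357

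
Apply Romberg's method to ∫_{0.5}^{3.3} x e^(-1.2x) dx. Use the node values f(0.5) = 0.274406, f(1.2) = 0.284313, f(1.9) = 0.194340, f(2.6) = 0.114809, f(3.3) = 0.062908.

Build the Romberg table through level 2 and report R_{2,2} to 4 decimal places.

R_{0,0} (trapezoid, 1 panel, h=2.8000): 0.472240
R_{1,0} (trapezoid, 2 panels, h=1.4000): 0.508196
R_{2,0} (trapezoid, 4 panels, h=0.7000): 0.533483
R_{1,1} = 0.508196 + (0.508196 − 0.472240)/3 = 0.520181
R_{2,1} = 0.533483 + (0.533483 − 0.508196)/3 = 0.541912
R_{2,2} = 0.541912 + (0.541912 − 0.520181)/15 = 0.543361

0.5434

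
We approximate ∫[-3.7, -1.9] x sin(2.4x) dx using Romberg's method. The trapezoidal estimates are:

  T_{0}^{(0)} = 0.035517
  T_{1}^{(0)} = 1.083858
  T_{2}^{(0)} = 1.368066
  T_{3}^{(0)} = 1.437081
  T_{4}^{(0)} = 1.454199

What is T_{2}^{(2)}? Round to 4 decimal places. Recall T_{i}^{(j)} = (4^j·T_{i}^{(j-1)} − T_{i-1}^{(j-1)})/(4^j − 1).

1.4648

Richardson extrapolation on the trapezoidal column (denominator 4−1=3):
T_{1}^{(1)} = (4·1.083858 − 0.035517) / 3 = 1.433305
T_{2}^{(1)} = (4·1.368066 − 1.083858) / 3 = 1.462802
T_{2}^{(2)} = 1.462802 + (1.462802 − 1.433305)/15 = 1.464768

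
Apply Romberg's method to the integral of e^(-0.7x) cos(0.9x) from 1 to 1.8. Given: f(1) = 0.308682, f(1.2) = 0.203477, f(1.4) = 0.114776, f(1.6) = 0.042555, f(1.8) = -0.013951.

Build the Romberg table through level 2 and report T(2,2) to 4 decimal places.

0.1006

T(0,0) (trapezoid, 1 panel, h=0.8000): 0.117892
T(1,0) (trapezoid, 2 panels, h=0.4000): 0.104857
T(2,0) (trapezoid, 4 panels, h=0.2000): 0.101635
T(1,1) = 0.104857 + (0.104857 − 0.117892)/3 = 0.100512
T(2,1) = 0.101635 + (0.101635 − 0.104857)/3 = 0.100561
T(2,2) = 0.100561 + (0.100561 − 0.100512)/15 = 0.100564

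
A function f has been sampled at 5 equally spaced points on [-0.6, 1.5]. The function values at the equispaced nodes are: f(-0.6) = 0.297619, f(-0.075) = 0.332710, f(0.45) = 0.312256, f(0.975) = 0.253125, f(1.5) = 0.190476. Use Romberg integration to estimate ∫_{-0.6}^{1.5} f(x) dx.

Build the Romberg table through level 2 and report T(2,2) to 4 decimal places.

0.6046

T(0,0) (trapezoid, 1 panel, h=2.1000): 0.512500
T(1,0) (trapezoid, 2 panels, h=1.0500): 0.584119
T(2,0) (trapezoid, 4 panels, h=0.5250): 0.599623
T(1,1) = 0.584119 + (0.584119 − 0.512500)/3 = 0.607992
T(2,1) = 0.599623 + (0.599623 − 0.584119)/3 = 0.604791
T(2,2) = 0.604791 + (0.604791 − 0.607992)/15 = 0.604578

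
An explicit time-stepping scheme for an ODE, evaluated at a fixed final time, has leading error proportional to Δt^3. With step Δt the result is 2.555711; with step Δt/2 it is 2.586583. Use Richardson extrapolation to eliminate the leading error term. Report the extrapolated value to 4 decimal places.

2.5910

Extrapolated value = (8·A(Δt/2) − A(Δt)) / (8 − 1)
= (8·2.586583 − 2.555711) / 7
= 18.136953 / 7 = 2.590993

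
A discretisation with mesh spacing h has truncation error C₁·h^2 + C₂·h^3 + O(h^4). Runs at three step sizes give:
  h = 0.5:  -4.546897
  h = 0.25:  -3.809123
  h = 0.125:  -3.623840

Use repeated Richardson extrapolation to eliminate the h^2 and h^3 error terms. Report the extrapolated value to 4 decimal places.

-3.5619

First eliminate the h^2 term (factor 2^2 = 4):
  B₁ = (4·(-3.809123) − (-4.546897))/3 = -3.563198
  B₂ = (4·(-3.623840) − (-3.809123))/3 = -3.562079
Then eliminate the h^3 term (factor 2^3 = 8):
  (8·(-3.562079) − (-3.563198))/7 = -3.561919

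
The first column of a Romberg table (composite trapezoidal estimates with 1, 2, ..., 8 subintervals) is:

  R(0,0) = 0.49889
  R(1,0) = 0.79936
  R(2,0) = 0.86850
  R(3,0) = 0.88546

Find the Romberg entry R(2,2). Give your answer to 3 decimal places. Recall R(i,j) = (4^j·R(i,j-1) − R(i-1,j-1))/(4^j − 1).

0.891

Richardson extrapolation on the trapezoidal column (denominator 4−1=3):
R(1,1) = 0.79936 + (0.79936 − 0.49889)/3 = 0.89952
R(2,1) = 0.86850 + (0.86850 − 0.79936)/3 = 0.89155
R(2,2) = 0.89155 + (0.89155 − 0.89952)/15 = 0.89102
(Column j=1 coincides with Simpson's rule on the same nodes.)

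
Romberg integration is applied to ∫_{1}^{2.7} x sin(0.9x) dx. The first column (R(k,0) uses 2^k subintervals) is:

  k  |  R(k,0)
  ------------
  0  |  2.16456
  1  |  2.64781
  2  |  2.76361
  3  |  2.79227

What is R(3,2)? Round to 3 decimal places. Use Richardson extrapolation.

Richardson extrapolation on the trapezoidal column (denominator 4−1=3):
R(2,1) = (4·2.76361 − 2.64781) / 3 = 2.80221
R(3,1) = 2.79227 + (2.79227 − 2.76361)/3 = 2.80182
R(3,2) = 2.80182 + (2.80182 − 2.80221)/15 = 2.80179

2.802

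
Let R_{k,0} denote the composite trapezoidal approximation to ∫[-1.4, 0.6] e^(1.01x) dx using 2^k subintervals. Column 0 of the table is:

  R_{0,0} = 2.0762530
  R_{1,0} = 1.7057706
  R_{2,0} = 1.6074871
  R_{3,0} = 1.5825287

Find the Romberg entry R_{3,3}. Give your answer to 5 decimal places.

1.57417

Richardson extrapolation on the trapezoidal column (denominator 4−1=3):
R_{1,1} = (4·1.7057706 − 2.0762530) / 3 = 1.5822765
R_{2,1} = (4·1.6074871 − 1.7057706) / 3 = 1.5747259
R_{3,1} = (4·1.5825287 − 1.6074871) / 3 = 1.5742092
R_{2,2} = (16·1.5747259 − 1.5822765) / 15 = 1.5742225
R_{3,2} = 1.5742092 + (1.5742092 − 1.5747259)/15 = 1.5741748
R_{3,3} = (64·1.5741748 − 1.5742225) / 63 = 1.5741740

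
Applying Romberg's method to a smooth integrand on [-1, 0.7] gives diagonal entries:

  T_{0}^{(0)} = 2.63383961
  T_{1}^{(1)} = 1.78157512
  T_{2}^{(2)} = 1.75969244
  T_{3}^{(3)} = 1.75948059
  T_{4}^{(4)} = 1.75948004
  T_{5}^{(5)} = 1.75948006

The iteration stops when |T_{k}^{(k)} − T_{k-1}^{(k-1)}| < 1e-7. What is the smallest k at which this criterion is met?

k = 5

|T_{1}^{(1)} − T_{0}^{(0)}| = 0.85226449 ≥ 1e-7
|T_{2}^{(2)} − T_{1}^{(1)}| = 0.02188268 ≥ 1e-7
|T_{3}^{(3)} − T_{2}^{(2)}| = 0.00021185 ≥ 1e-7
|T_{4}^{(4)} − T_{3}^{(3)}| = 0.00000055 ≥ 1e-7
|T_{5}^{(5)} − T_{4}^{(4)}| = 0.00000002 < 1e-7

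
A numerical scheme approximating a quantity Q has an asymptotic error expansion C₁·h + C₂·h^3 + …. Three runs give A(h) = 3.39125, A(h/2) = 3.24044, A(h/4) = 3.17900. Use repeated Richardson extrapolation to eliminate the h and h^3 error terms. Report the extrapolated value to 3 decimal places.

First eliminate the h term (factor 2^1 = 2):
  B₁ = (2·3.24044 − 3.39125)/1 = 3.08963
  B₂ = (2·3.17900 − 3.24044)/1 = 3.11756
Then eliminate the h^3 term (factor 2^3 = 8):
  (8·3.11756 − 3.08963)/7 = 3.12155

3.122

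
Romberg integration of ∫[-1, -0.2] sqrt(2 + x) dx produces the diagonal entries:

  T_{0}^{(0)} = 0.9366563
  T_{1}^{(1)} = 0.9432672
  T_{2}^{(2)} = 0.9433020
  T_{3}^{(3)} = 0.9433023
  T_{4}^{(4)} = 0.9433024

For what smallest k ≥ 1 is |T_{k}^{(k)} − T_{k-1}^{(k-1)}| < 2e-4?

|T_{1}^{(1)} − T_{0}^{(0)}| = 0.0066109 ≥ 2e-4
|T_{2}^{(2)} − T_{1}^{(1)}| = 0.0000348 < 2e-4

k = 2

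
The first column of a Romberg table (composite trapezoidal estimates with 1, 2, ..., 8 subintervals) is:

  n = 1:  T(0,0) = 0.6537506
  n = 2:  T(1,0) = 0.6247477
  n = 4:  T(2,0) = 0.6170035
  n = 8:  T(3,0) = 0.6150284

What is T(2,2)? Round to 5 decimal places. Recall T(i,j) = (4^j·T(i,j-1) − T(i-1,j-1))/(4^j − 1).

T(1,1) = 0.6247477 + (0.6247477 − 0.6537506)/3 = 0.6150801
T(2,1) = (4·0.6170035 − 0.6247477) / 3 = 0.6144221
T(2,2) = 0.6144221 + (0.6144221 − 0.6150801)/15 = 0.6143782
(Column j=1 coincides with Simpson's rule on the same nodes.)

0.61438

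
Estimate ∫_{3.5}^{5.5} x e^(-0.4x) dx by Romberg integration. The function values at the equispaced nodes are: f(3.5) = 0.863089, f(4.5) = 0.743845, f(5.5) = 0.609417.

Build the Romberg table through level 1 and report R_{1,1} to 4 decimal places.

1.4826

R_{0,0} (trapezoid, 1 panel, h=2.0000): 1.472506
R_{1,0} (trapezoid, 2 panels, h=1.0000): 1.480098
R_{1,1} = 1.480098 + (1.480098 − 1.472506)/3 = 1.482629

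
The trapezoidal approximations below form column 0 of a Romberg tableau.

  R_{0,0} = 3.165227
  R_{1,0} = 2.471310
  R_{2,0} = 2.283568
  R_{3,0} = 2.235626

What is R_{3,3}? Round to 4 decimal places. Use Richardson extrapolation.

2.2196

Richardson extrapolation on the trapezoidal column (denominator 4−1=3):
R_{1,1} = 2.471310 + (2.471310 − 3.165227)/3 = 2.240004
R_{2,1} = (4·2.283568 − 2.471310) / 3 = 2.220987
R_{3,1} = (4·2.235626 − 2.283568) / 3 = 2.219645
R_{2,2} = 2.220987 + (2.220987 − 2.240004)/15 = 2.219719
R_{3,2} = 2.219645 + (2.219645 − 2.220987)/15 = 2.219556
R_{3,3} = (64·2.219556 − 2.219719) / 63 = 2.219553
(Column j=1 coincides with Simpson's rule on the same nodes.)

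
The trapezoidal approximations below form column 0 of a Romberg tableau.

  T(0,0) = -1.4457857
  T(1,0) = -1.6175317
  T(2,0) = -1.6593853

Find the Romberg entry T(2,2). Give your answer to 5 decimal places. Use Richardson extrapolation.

Richardson extrapolation on the trapezoidal column (denominator 4−1=3):
T(1,1) = (4·(-1.6175317) − (-1.4457857)) / 3 = -1.6747804
T(2,1) = -1.6593853 + (-1.6593853 − (-1.6175317))/3 = -1.6733365
T(2,2) = (16·(-1.6733365) − (-1.6747804)) / 15 = -1.6732402
(Column j=1 coincides with Simpson's rule on the same nodes.)

-1.67324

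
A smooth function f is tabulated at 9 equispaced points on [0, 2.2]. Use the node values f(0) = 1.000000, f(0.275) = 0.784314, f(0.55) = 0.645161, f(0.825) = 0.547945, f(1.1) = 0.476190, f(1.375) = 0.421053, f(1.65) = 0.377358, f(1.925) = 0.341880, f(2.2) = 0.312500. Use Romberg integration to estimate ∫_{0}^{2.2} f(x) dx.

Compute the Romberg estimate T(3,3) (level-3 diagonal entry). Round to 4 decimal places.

1.1632

T(0,0) (trapezoid, 1 panel, h=2.2000): 1.443750
T(1,0) (trapezoid, 2 panels, h=1.1000): 1.245684
T(2,0) (trapezoid, 4 panels, h=0.5500): 1.185227
T(3,0) (trapezoid, 8 panels, h=0.2750): 1.168792
T(1,1) = 1.245684 + (1.245684 − 1.443750)/3 = 1.179662
T(2,1) = 1.185227 + (1.185227 − 1.245684)/3 = 1.165075
T(3,1) = 1.168792 + (1.168792 − 1.185227)/3 = 1.163314
T(2,2) = 1.165075 + (1.165075 − 1.179662)/15 = 1.164103
T(3,2) = 1.163314 + (1.163314 − 1.165075)/15 = 1.163197
T(3,3) = 1.163197 + (1.163197 − 1.164103)/63 = 1.163183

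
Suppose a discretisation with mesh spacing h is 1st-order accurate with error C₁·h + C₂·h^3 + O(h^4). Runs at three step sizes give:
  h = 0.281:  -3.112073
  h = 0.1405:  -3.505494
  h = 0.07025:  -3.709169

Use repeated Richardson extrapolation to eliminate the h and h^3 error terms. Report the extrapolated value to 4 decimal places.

-3.9148

First eliminate the h term (factor 2^1 = 2):
  B₁ = (2·(-3.505494) − (-3.112073))/1 = -3.898915
  B₂ = (2·(-3.709169) − (-3.505494))/1 = -3.912844
Then eliminate the h^3 term (factor 2^3 = 8):
  (8·(-3.912844) − (-3.898915))/7 = -3.914834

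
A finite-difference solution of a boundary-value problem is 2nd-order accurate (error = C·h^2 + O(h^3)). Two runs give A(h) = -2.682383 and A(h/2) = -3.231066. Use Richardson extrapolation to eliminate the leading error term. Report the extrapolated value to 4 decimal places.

-3.4140

Extrapolated value = (4·A(h/2) − A(h)) / (4 − 1)
= (4·(-3.231066) − (-2.682383)) / 3
= -10.241881 / 3 = -3.413960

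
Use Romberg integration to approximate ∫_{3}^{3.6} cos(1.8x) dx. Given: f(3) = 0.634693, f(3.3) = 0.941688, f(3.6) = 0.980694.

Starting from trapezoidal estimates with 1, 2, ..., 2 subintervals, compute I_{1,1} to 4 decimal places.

0.5382

I_{0,0} (trapezoid, 1 panel, h=0.6000): 0.484616
I_{1,0} (trapezoid, 2 panels, h=0.3000): 0.524814
I_{1,1} = 0.524814 + (0.524814 − 0.484616)/3 = 0.538213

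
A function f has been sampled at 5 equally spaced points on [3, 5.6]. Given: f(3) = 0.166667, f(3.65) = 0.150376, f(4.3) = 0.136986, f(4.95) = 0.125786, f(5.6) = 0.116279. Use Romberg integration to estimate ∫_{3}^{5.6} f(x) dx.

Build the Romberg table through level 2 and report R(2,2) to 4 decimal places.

R(0,0) (trapezoid, 1 panel, h=2.6000): 0.367830
R(1,0) (trapezoid, 2 panels, h=1.3000): 0.361997
R(2,0) (trapezoid, 4 panels, h=0.6500): 0.360504
R(1,1) = 0.361997 + (0.361997 − 0.367830)/3 = 0.360053
R(2,1) = 0.360504 + (0.360504 − 0.361997)/3 = 0.360006
R(2,2) = 0.360006 + (0.360006 − 0.360053)/15 = 0.360003

0.3600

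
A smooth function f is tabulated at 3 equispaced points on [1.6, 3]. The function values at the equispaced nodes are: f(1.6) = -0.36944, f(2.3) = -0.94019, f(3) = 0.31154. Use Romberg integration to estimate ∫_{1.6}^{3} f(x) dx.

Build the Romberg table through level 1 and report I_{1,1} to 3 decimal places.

I_{0,0} (trapezoid, 1 panel, h=1.4000): -0.04053
I_{1,0} (trapezoid, 2 panels, h=0.7000): -0.67840
I_{1,1} = -0.67840 + (-0.67840 − (-0.04053))/3 = -0.89102

-0.891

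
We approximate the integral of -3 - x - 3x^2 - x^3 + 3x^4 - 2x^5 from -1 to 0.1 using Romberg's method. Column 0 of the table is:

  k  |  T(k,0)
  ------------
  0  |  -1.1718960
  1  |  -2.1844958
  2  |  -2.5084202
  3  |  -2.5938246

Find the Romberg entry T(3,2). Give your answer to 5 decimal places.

T(2,1) = -2.5084202 + (-2.5084202 − (-2.1844958))/3 = -2.6163950
T(3,1) = (4·(-2.5938246) − (-2.5084202)) / 3 = -2.6222927
T(3,2) = (16·(-2.6222927) − (-2.6163950)) / 15 = -2.6226859

-2.62269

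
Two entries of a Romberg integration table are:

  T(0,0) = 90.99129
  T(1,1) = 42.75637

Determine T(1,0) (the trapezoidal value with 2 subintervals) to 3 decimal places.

From T(1,1) = (4·T(1,0) − T(0,0))/3, solve for T(1,0):
4·T(1,0) = 3·42.75637 + 90.99129 = 219.26040
T(1,0) = 54.81510

54.815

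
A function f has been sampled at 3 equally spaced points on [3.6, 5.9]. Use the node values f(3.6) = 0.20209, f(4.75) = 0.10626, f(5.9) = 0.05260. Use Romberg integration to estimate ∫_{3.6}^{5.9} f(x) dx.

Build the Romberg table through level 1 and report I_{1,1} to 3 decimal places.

I_{0,0} (trapezoid, 1 panel, h=2.3000): 0.29289
I_{1,0} (trapezoid, 2 panels, h=1.1500): 0.26865
I_{1,1} = 0.26865 + (0.26865 − 0.29289)/3 = 0.26057

0.261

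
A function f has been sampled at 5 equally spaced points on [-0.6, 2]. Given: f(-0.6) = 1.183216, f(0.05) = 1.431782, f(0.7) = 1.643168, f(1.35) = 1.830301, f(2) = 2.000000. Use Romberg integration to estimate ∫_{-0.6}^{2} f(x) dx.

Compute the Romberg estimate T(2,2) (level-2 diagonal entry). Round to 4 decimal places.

4.2290

T(0,0) (trapezoid, 1 panel, h=2.6000): 4.138181
T(1,0) (trapezoid, 2 panels, h=1.3000): 4.205209
T(2,0) (trapezoid, 4 panels, h=0.6500): 4.222958
T(1,1) = 4.205209 + (4.205209 − 4.138181)/3 = 4.227552
T(2,1) = 4.222958 + (4.222958 − 4.205209)/3 = 4.228874
T(2,2) = 4.228874 + (4.228874 − 4.227552)/15 = 4.228962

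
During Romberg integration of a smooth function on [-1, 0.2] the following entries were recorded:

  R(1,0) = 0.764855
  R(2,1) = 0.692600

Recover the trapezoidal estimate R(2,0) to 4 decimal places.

0.7107

From R(2,1) = (4·R(2,0) − R(1,0))/3, solve for R(2,0):
4·R(2,0) = 3·0.692600 + 0.764855 = 2.842655
R(2,0) = 0.710664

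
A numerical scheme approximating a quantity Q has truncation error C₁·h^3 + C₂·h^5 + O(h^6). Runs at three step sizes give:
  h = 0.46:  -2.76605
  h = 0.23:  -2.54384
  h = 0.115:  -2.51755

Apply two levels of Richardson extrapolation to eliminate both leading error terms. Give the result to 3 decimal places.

-2.514

First eliminate the h^3 term (factor 2^3 = 8):
  B₁ = (8·(-2.54384) − (-2.76605))/7 = -2.51210
  B₂ = (8·(-2.51755) − (-2.54384))/7 = -2.51379
Then eliminate the h^5 term (factor 2^5 = 32):
  (32·(-2.51379) − (-2.51210))/31 = -2.51384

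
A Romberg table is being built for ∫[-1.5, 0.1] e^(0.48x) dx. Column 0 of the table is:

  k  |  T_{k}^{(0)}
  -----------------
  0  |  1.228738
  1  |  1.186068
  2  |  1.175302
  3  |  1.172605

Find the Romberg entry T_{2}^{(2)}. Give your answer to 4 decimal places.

1.1717

T_{1}^{(1)} = (4·1.186068 − 1.228738) / 3 = 1.171845
T_{2}^{(1)} = 1.175302 + (1.175302 − 1.186068)/3 = 1.171713
T_{2}^{(2)} = (16·1.171713 − 1.171845) / 15 = 1.171704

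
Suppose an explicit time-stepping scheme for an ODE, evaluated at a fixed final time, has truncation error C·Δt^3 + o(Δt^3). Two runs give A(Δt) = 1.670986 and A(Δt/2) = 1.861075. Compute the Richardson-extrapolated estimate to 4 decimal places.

Extrapolated value = (8·A(Δt/2) − A(Δt)) / (8 − 1)
= (8·1.861075 − 1.670986) / 7
= 13.217614 / 7 = 1.888231

1.8882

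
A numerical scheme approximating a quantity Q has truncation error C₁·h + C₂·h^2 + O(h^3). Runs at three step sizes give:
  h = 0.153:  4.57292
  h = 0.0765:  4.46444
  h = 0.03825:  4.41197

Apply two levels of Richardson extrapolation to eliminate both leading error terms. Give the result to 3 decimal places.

First eliminate the h term (factor 2^1 = 2):
  B₁ = (2·4.46444 − 4.57292)/1 = 4.35596
  B₂ = (2·4.41197 − 4.46444)/1 = 4.35950
Then eliminate the h^2 term (factor 2^2 = 4):
  (4·4.35950 − 4.35596)/3 = 4.36068

4.361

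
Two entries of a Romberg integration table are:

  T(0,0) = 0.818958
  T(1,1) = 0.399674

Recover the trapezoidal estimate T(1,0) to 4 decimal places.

From T(1,1) = (4·T(1,0) − T(0,0))/3, solve for T(1,0):
4·T(1,0) = 3·0.399674 + 0.818958 = 2.017980
T(1,0) = 0.504495

0.5045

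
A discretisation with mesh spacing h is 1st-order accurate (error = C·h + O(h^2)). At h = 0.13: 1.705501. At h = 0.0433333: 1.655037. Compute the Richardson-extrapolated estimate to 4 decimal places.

Extrapolated value = (3·A(h/3) − A(h)) / (3 − 1)
= (3·1.655037 − 1.705501) / 2
= 3.259610 / 2 = 1.629805

1.6298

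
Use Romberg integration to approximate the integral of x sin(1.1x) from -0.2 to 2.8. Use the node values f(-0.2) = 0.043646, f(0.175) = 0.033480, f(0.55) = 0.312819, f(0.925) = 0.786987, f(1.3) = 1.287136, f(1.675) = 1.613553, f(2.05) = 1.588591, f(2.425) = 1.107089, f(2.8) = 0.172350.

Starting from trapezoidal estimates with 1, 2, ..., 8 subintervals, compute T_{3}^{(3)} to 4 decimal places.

2.5944

T_{0}^{(0)} (trapezoid, 1 panel, h=3.0000): 0.323994
T_{1}^{(0)} (trapezoid, 2 panels, h=1.5000): 2.092701
T_{2}^{(0)} (trapezoid, 4 panels, h=0.7500): 2.472408
T_{3}^{(0)} (trapezoid, 8 panels, h=0.3750): 2.564120
T_{1}^{(1)} = 2.092701 + (2.092701 − 0.323994)/3 = 2.682270
T_{2}^{(1)} = 2.472408 + (2.472408 − 2.092701)/3 = 2.598977
T_{3}^{(1)} = 2.564120 + (2.564120 − 2.472408)/3 = 2.594691
T_{2}^{(2)} = 2.598977 + (2.598977 − 2.682270)/15 = 2.593424
T_{3}^{(2)} = 2.594691 + (2.594691 − 2.598977)/15 = 2.594405
T_{3}^{(3)} = 2.594405 + (2.594405 − 2.593424)/63 = 2.594421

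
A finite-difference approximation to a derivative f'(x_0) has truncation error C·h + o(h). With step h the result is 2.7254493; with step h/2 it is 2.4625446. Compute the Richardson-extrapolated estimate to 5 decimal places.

2.19964

Extrapolated value = (2·A(h/2) − A(h)) / (2 − 1)
= (2·2.4625446 − 2.7254493) / 1
= 2.1996399 / 1 = 2.1996399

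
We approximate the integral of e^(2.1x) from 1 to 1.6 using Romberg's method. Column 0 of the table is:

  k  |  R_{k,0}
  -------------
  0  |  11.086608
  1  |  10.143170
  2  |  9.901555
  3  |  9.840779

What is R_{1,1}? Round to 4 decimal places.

9.8287

R_{1,1} = 10.143170 + (10.143170 − 11.086608)/3 = 9.828691
(Column j=1 coincides with Simpson's rule on the same nodes.)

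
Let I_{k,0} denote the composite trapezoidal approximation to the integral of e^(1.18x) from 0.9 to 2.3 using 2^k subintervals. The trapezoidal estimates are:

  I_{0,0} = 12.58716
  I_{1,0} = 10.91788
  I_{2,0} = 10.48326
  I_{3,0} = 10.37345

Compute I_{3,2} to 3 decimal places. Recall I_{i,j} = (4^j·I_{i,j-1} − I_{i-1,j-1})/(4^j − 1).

Richardson extrapolation on the trapezoidal column (denominator 4−1=3):
I_{2,1} = (4·10.48326 − 10.91788) / 3 = 10.33839
I_{3,1} = (4·10.37345 − 10.48326) / 3 = 10.33685
I_{3,2} = 10.33685 + (10.33685 − 10.33839)/15 = 10.33675
(Column j=1 coincides with Simpson's rule on the same nodes.)

10.337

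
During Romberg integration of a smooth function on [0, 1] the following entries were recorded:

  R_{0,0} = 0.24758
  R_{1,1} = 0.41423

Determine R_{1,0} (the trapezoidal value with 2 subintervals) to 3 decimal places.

From R_{1,1} = (4·R_{1,0} − R_{0,0})/3, solve for R_{1,0}:
4·R_{1,0} = 3·0.41423 + 0.24758 = 1.49027
R_{1,0} = 0.37257

0.373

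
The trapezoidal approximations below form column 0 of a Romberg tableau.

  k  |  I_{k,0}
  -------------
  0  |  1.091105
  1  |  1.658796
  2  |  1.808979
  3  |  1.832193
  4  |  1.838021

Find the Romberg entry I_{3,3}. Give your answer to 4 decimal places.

1.8383

Richardson extrapolation on the trapezoidal column (denominator 4−1=3):
I_{1,1} = 1.658796 + (1.658796 − 1.091105)/3 = 1.848026
I_{2,1} = (4·1.808979 − 1.658796) / 3 = 1.859040
I_{3,1} = (4·1.832193 − 1.808979) / 3 = 1.839931
I_{2,2} = (16·1.859040 − 1.848026) / 15 = 1.859774
I_{3,2} = 1.839931 + (1.839931 − 1.859040)/15 = 1.838657
I_{3,3} = (64·1.838657 − 1.859774) / 63 = 1.838322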